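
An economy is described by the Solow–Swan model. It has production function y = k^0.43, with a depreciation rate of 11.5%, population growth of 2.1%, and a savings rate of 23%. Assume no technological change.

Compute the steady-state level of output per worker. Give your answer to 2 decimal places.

Steady state requires s·f(k) = (n + δ)·k, i.e. s·k^α = (n + δ)·k.
Dividing both sides by k: k^(1−α) = s / (n + δ).
k^0.57 = 0.23 / (0.021 + 0.115) = 0.23 / 0.136 = 1.6912
k* = 1.6912^(1/0.57) ≈ 2.5139
y* = (k*)^α = 2.5139^0.43 ≈ 1.4864

y* = 1.49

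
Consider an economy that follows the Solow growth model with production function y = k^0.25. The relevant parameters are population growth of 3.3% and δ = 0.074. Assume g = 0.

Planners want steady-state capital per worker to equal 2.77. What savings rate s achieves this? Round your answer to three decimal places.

Steady state requires s·f(k) = (n + δ)·k, i.e. s·k^α = (n + δ)·k.
So s / (n + δ) = (k*)^(1−α) = 2.77^0.75 = 2.1471.
Therefore s = 2.1471 × (n + δ) = 2.1471 × 0.107 = 0.2297.

s ≈ 0.230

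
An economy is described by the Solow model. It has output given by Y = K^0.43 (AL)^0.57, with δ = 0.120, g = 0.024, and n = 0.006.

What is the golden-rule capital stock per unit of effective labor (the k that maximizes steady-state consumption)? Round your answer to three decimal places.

The golden rule sets f'(k) = n + g + δ, i.e. α·k^(α−1) = n + g + δ.
So k^(1−α) = α / (n + g + δ) = 0.43 / 0.150 = 2.8667.
k_gold = 2.8667^(1/0.57) ≈ 6.3449

k_gold ≈ 6.345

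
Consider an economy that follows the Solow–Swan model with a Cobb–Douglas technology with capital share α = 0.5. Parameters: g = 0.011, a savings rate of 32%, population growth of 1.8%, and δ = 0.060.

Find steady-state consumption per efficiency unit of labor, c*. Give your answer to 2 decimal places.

c* ≈ 2.44

Steady state requires s·f(k) = (n + g + δ)·k, i.e. s·k^α = (n + g + δ)·k.
Dividing both sides by k: k^(1−α) = s / (n + g + δ).
k^0.5 = 0.32 / (0.018 + 0.011 + 0.060) = 0.32 / 0.089 = 3.5955
k* = 3.5955^(1/0.5) ≈ 12.9276
y* = (k*)^α = 12.9276^0.5 ≈ 3.5955
c* = (1 − s)·y* = (1 − 0.32) × 3.5955 ≈ 2.4449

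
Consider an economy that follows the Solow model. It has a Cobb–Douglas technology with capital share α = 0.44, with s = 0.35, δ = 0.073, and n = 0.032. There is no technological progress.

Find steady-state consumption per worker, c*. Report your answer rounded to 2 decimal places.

c* = 1.67

In steady state, investment equals break-even investment: s·k^α = (n + δ)·k.
Rearranging, k^(1−α) = s / (n + δ).
k^0.56 = 0.35 / (0.032 + 0.073) = 0.35 / 0.105 = 3.3333
k* = 3.3333^(1/0.56) ≈ 8.5843
y* = (k*)^α = 8.5843^0.44 ≈ 2.5753
c* = (1 − s)·y* = (1 − 0.35) × 2.5753 ≈ 1.6739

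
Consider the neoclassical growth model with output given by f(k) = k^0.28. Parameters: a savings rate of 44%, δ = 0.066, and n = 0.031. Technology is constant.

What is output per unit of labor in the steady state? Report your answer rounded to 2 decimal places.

In steady state, investment equals break-even investment: s·k^α = (n + δ)·k.
Dividing both sides by k: k^(1−α) = s / (n + δ).
k^0.72 = 0.44 / (0.031 + 0.066) = 0.44 / 0.097 = 4.5361
k* = 4.5361^(1/0.72) ≈ 8.1669
y* = (k*)^α = 8.1669^0.28 ≈ 1.8004

y* = 1.80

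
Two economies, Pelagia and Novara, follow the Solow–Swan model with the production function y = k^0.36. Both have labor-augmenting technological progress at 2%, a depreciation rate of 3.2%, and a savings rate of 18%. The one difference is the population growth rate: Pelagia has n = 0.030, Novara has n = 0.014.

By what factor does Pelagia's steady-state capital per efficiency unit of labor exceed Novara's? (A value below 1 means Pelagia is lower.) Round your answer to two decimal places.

ratio ≈ 0.71

Steady-state k* = [s/(n + g + δ)]^(1/(1−α)), so the ratio is [ (s_P/(n + g + δ)_P) / (s_N/(n + g + δ)_N) ]^1.5625.
s_P/(n + g + δ)_P = 0.18/0.082 = 2.1951; s_N/(n + g + δ)_N = 0.18/0.066 = 2.7273.
Ratio = (2.1951/2.7273)^1.5625 = 0.8049^1.5625 ≈ 0.7124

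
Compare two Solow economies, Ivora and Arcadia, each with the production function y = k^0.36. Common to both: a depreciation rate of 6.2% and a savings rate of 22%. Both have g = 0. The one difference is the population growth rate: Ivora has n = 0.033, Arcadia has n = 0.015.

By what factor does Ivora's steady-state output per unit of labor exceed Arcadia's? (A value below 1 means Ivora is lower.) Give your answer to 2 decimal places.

Steady-state y* = [s/(n + δ)]^(α/(1−α)), so the ratio is [ (s_I/(n + δ)_I) / (s_A/(n + δ)_A) ]^0.5625.
s_I/(n + δ)_I = 0.22/0.095 = 2.3158; s_A/(n + δ)_A = 0.22/0.077 = 2.8571.
Ratio = (2.3158/2.8571)^0.5625 = 0.8105^0.5625 ≈ 0.8885

ratio ≈ 0.89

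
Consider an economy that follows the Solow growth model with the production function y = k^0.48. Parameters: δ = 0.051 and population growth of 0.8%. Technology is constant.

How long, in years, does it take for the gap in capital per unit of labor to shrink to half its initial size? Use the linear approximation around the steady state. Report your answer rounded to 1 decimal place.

t_½ ≈ 22.6 years

Near the steady state the convergence rate is λ = (1 − α)(n + δ).
λ = (1 − 0.48) × 0.059 = 0.52 × 0.059 = 0.03068
Half-life = ln 2 / λ = 0.6931 / 0.03068 ≈ 22.59 years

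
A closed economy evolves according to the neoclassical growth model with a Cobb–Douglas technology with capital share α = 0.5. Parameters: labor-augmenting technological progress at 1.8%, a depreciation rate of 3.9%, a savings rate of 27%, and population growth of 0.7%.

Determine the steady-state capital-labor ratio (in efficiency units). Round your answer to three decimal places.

k* ≈ 17.798

In steady state, investment equals break-even investment: s·k^α = (n + g + δ)·k.
Rearranging, k^(1−α) = s / (n + g + δ).
k^0.5 = 0.27 / (0.007 + 0.018 + 0.039) = 0.27 / 0.064 = 4.2188
k* = 4.2188^(1/0.5) ≈ 17.7983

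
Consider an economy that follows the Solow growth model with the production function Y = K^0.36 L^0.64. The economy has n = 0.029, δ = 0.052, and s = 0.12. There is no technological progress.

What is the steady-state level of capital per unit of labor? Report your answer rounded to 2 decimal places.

In steady state, investment equals break-even investment: s·k^α = (n + δ)·k.
Rearranging, k^(1−α) = s / (n + δ).
k^0.64 = 0.12 / (0.029 + 0.052) = 0.12 / 0.081 = 1.4815
k* = 1.4815^(1/0.64) ≈ 1.8481

k* = 1.85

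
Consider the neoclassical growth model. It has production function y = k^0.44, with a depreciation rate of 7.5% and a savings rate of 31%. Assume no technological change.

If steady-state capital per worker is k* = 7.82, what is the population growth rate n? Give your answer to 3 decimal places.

At the steady state, Δk = 0, so s·k^α = (n + δ)·k.
So s / (n + δ) = (k*)^(1−α) = 7.82^0.56 = 3.1637.
Therefore n + δ = s / 3.1637 = 0.31 / 3.1637 = 0.0980, so n = 0.0980 − 0.075 = 0.0230.

n ≈ 0.023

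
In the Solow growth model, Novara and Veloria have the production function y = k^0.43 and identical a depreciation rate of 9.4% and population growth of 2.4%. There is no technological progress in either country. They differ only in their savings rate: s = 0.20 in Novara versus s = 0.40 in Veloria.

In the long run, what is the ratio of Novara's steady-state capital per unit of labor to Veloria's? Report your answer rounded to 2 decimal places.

k*_N / k*_V ≈ 0.30

Steady-state k* = [s/(n + δ)]^(1/(1−α)), so the ratio is [ (s_N/(n + δ)_N) / (s_V/(n + δ)_V) ]^1.7544.
s_N/(n + δ)_N = 0.20/0.118 = 1.6949; s_V/(n + δ)_V = 0.40/0.118 = 3.3898.
Ratio = (1.6949/3.3898)^1.7544 = 0.5000^1.7544 ≈ 0.2964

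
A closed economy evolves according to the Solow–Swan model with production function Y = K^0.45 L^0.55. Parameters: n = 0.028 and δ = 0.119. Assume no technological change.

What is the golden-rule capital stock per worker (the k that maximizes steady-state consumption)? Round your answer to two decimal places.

The golden rule sets f'(k) = n + δ, i.e. α·k^(α−1) = n + δ.
So k^(1−α) = α / (n + δ) = 0.45 / 0.147 = 3.0612.
k_gold = 3.0612^(1/0.55) ≈ 7.6461

k_gold ≈ 7.65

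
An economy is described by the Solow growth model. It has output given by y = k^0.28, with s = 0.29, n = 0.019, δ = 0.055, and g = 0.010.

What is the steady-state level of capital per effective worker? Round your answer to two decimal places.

Steady state requires s·f(k) = (n + g + δ)·k, i.e. s·k^α = (n + g + δ)·k.
Rearranging, k^(1−α) = s / (n + g + δ).
k^0.72 = 0.29 / (0.019 + 0.010 + 0.055) = 0.29 / 0.084 = 3.4524
k* = 3.4524^(1/0.72) ≈ 5.5897

k* = 5.59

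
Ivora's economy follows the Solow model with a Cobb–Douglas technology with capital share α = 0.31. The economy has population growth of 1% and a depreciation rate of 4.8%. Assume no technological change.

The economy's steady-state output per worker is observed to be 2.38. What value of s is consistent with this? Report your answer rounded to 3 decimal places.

In steady state, investment equals break-even investment: s·k^α = (n + δ)·k.
Since y* = [s/(n + δ)]^(α/(1−α)), we have s/(n + δ) = (y*)^((1−α)/α) = 2.38^2.2258 = 6.8895.
Therefore s = 6.8895 × (n + δ) = 6.8895 × 0.058 = 0.3996.

s ≈ 0.400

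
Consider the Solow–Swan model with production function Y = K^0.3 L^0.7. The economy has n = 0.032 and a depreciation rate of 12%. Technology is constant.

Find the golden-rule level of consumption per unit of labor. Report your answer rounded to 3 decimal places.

At the golden rule, f'(k) = n + δ, so α·k^(α−1) = n + δ and k_gold = (α/(n + δ))^(1/(1−α)).
k_gold = (0.3/0.152)^(1/0.7) = 1.9737^1.4286 ≈ 2.6414
c_gold = f(k_gold) − (n + δ)·k_gold = 1.3383 − 0.152×2.6414 ≈ 0.9368

c_gold ≈ 0.937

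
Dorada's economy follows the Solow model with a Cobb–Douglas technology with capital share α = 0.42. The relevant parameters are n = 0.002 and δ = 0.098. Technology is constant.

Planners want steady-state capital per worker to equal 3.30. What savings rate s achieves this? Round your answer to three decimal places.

At the steady state, Δk = 0, so s·k^α = (n + δ)·k.
So s / (n + δ) = (k*)^(1−α) = 3.30^0.58 = 1.9987.
Therefore s = 1.9987 × (n + δ) = 1.9987 × 0.100 = 0.1999.

s ≈ 0.200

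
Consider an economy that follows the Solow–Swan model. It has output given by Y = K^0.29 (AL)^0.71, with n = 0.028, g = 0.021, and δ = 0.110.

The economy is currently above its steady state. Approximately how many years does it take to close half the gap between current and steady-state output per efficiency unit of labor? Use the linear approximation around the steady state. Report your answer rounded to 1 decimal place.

about 6.1 years

Near the steady state the convergence rate is λ = (1 − α)(n + g + δ).
λ = (1 − 0.29) × 0.159 = 0.71 × 0.159 = 0.11289
Half-life = ln 2 / λ = 0.6931 / 0.11289 ≈ 6.14 years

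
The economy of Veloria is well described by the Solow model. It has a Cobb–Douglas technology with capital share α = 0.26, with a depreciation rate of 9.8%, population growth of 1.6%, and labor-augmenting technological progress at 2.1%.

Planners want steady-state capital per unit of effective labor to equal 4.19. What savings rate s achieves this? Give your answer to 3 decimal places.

In steady state, investment equals break-even investment: s·k^α = (n + g + δ)·k.
So s / (n + g + δ) = (k*)^(1−α) = 4.19^0.74 = 2.8869.
Therefore s = 2.8869 × (n + g + δ) = 2.8869 × 0.135 = 0.3897.

s ≈ 0.390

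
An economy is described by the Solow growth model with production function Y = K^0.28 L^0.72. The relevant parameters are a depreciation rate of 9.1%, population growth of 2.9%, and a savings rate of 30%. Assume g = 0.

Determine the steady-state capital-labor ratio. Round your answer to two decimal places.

At the steady state, Δk = 0, so s·k^α = (n + δ)·k.
Rearranging, k^(1−α) = s / (n + δ).
k^0.72 = 0.30 / (0.029 + 0.091) = 0.30 / 0.120 = 2.5000
k* = 2.5000^(1/0.72) ≈ 3.5702

k* = 3.57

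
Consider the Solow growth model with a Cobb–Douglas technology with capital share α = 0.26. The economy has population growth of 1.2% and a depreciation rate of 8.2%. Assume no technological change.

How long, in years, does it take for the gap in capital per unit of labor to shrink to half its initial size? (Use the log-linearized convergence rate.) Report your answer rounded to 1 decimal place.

t_½ ≈ 10.0 years

Near the steady state the convergence rate is λ = (1 − α)(n + δ).
λ = (1 − 0.26) × 0.094 = 0.74 × 0.094 = 0.06956
Half-life = ln 2 / λ = 0.6931 / 0.06956 ≈ 9.96 years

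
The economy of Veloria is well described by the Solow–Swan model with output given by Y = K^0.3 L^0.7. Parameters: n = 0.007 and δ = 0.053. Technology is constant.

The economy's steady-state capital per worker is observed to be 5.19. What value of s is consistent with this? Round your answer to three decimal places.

s ≈ 0.190

Steady state requires s·f(k) = (n + δ)·k, i.e. s·k^α = (n + δ)·k.
So s / (n + δ) = (k*)^(1−α) = 5.19^0.7 = 3.1668.
Therefore s = 3.1668 × (n + δ) = 3.1668 × 0.060 = 0.1900.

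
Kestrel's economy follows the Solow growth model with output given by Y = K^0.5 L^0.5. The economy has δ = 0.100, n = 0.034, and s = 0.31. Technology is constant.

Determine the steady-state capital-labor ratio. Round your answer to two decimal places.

Steady state requires s·f(k) = (n + δ)·k, i.e. s·k^α = (n + δ)·k.
Dividing both sides by k: k^(1−α) = s / (n + δ).
k^0.5 = 0.31 / (0.034 + 0.100) = 0.31 / 0.134 = 2.3134
k* = 2.3134^(1/0.5) ≈ 5.3518

k* ≈ 5.35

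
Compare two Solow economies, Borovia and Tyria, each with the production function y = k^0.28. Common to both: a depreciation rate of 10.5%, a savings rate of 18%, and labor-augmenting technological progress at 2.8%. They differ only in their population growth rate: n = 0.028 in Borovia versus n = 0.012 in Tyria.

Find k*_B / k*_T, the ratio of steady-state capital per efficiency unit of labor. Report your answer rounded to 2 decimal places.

k*_B / k*_T ≈ 0.86

Steady-state k* = [s/(n + g + δ)]^(1/(1−α)), so the ratio is [ (s_B/(n + g + δ)_B) / (s_T/(n + g + δ)_T) ]^1.3889.
s_B/(n + g + δ)_B = 0.18/0.161 = 1.1180; s_T/(n + g + δ)_T = 0.18/0.145 = 1.2414.
Ratio = (1.1180/1.2414)^1.3889 = 0.9006^1.3889 ≈ 0.8647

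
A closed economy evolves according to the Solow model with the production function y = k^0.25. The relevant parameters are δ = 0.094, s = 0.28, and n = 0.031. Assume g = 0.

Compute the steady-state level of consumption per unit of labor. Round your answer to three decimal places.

c* ≈ 0.942

At the steady state, Δk = 0, so s·k^α = (n + δ)·k.
Dividing both sides by k: k^(1−α) = s / (n + δ).
k^0.75 = 0.28 / (0.031 + 0.094) = 0.28 / 0.125 = 2.2400
k* = 2.2400^(1/0.75) ≈ 2.9309
y* = (k*)^α = 2.9309^0.25 ≈ 1.3084
c* = (1 − s)·y* = (1 − 0.28) × 1.3084 ≈ 0.9420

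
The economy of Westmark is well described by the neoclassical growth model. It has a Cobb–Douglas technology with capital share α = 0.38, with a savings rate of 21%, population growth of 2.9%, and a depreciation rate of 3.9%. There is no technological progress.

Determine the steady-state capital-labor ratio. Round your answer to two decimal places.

k* = 6.16

In steady state, investment equals break-even investment: s·k^α = (n + δ)·k.
Dividing both sides by k: k^(1−α) = s / (n + δ).
k^0.62 = 0.21 / (0.029 + 0.039) = 0.21 / 0.068 = 3.0882
k* = 3.0882^(1/0.62) ≈ 6.1638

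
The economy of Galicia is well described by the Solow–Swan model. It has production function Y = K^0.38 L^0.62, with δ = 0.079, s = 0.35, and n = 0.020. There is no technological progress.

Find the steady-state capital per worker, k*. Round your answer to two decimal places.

At the steady state, Δk = 0, so s·k^α = (n + δ)·k.
Dividing both sides by k: k^(1−α) = s / (n + δ).
k^0.62 = 0.35 / (0.020 + 0.079) = 0.35 / 0.099 = 3.5354
k* = 3.5354^(1/0.62) ≈ 7.6662

k* = 7.67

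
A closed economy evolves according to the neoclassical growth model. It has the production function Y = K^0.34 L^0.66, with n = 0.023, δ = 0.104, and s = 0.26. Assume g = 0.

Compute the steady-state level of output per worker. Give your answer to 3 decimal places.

Steady state requires s·f(k) = (n + δ)·k, i.e. s·k^α = (n + δ)·k.
Rearranging, k^(1−α) = s / (n + δ).
k^0.66 = 0.26 / (0.023 + 0.104) = 0.26 / 0.127 = 2.0472
k* = 2.0472^(1/0.66) ≈ 2.9611
y* = (k*)^α = 2.9611^0.34 ≈ 1.4464

y* ≈ 1.446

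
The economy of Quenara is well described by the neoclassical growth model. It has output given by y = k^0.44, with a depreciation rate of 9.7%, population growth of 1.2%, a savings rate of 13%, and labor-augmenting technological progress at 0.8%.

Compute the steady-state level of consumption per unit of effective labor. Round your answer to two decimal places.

At the steady state, Δk = 0, so s·k^α = (n + g + δ)·k.
Dividing both sides by k: k^(1−α) = s / (n + g + δ).
k^0.56 = 0.13 / (0.012 + 0.008 + 0.097) = 0.13 / 0.117 = 1.1111
k* = 1.1111^(1/0.56) ≈ 1.2070
y* = (k*)^α = 1.2070^0.44 ≈ 1.0863
c* = (1 − s)·y* = (1 − 0.13) × 1.0863 ≈ 0.9451

c* = 0.95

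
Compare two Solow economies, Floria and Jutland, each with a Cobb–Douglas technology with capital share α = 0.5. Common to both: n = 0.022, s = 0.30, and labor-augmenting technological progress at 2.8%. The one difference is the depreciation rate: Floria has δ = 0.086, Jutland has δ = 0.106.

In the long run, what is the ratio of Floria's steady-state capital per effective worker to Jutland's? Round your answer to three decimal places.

Steady-state k* = [s/(n + g + δ)]^(1/(1−α)), so the ratio is [ (s_F/(n + g + δ)_F) / (s_J/(n + g + δ)_J) ]^2.
s_F/(n + g + δ)_F = 0.30/0.136 = 2.2059; s_J/(n + g + δ)_J = 0.30/0.156 = 1.9231.
Ratio = (2.2059/1.9231)^2 = 1.1471^2 ≈ 1.3158

k*_F / k*_J ≈ 1.316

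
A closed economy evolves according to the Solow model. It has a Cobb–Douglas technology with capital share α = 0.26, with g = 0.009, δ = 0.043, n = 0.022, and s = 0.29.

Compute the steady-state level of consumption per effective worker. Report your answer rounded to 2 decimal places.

Steady state requires s·f(k) = (n + g + δ)·k, i.e. s·k^α = (n + g + δ)·k.
Dividing both sides by k: k^(1−α) = s / (n + g + δ).
k^0.74 = 0.29 / (0.022 + 0.009 + 0.043) = 0.29 / 0.074 = 3.9189
k* = 3.9189^(1/0.74) ≈ 6.3325
y* = (k*)^α = 6.3325^0.26 ≈ 1.6159
c* = (1 − s)·y* = (1 − 0.29) × 1.6159 ≈ 1.1473

c* = 1.15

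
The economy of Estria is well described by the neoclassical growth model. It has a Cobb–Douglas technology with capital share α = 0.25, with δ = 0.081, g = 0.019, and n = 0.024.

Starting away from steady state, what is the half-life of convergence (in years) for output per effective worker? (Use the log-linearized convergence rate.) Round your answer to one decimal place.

t_½ ≈ 7.5 years

Near the steady state the convergence rate is λ = (1 − α)(n + g + δ).
λ = (1 − 0.25) × 0.124 = 0.75 × 0.124 = 0.0930
Half-life = ln 2 / λ = 0.6931 / 0.0930 ≈ 7.45 years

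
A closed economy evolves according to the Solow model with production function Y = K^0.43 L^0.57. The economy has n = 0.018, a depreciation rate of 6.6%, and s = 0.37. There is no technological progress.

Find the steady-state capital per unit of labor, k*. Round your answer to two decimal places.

k* = 13.48

In steady state, investment equals break-even investment: s·k^α = (n + δ)·k.
Dividing both sides by k: k^(1−α) = s / (n + δ).
k^0.57 = 0.37 / (0.018 + 0.066) = 0.37 / 0.084 = 4.4048
k* = 4.4048^(1/0.57) ≈ 13.4802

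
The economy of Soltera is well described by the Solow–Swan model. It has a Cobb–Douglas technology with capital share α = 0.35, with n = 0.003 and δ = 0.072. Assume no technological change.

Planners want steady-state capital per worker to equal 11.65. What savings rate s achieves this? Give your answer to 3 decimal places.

s ≈ 0.370

Steady state requires s·f(k) = (n + δ)·k, i.e. s·k^α = (n + δ)·k.
So s / (n + δ) = (k*)^(1−α) = 11.65^0.65 = 4.9330.
Therefore s = 4.9330 × (n + δ) = 4.9330 × 0.075 = 0.3700.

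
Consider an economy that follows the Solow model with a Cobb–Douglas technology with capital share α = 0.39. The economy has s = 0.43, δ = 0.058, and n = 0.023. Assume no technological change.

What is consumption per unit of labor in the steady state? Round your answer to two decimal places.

In steady state, investment equals break-even investment: s·k^α = (n + δ)·k.
Rearranging, k^(1−α) = s / (n + δ).
k^0.61 = 0.43 / (0.023 + 0.058) = 0.43 / 0.081 = 5.3086
k* = 5.3086^(1/0.61) ≈ 15.4345
y* = (k*)^α = 15.4345^0.39 ≈ 2.9074
c* = (1 − s)·y* = (1 − 0.43) × 2.9074 ≈ 1.6572

c* = 1.66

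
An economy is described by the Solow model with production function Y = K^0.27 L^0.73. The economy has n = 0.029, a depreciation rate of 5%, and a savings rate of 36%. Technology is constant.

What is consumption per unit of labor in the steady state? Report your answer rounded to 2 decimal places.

c* ≈ 1.12

In steady state, investment equals break-even investment: s·k^α = (n + δ)·k.
Rearranging, k^(1−α) = s / (n + δ).
k^0.73 = 0.36 / (0.029 + 0.050) = 0.36 / 0.079 = 4.5570
k* = 4.5570^(1/0.73) ≈ 7.9855
y* = (k*)^α = 7.9855^0.27 ≈ 1.7524
c* = (1 − s)·y* = (1 − 0.36) × 1.7524 ≈ 1.1215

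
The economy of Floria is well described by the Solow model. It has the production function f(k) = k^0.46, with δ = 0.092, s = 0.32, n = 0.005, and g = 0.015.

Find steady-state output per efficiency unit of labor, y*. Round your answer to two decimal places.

Steady state requires s·f(k) = (n + g + δ)·k, i.e. s·k^α = (n + g + δ)·k.
Dividing both sides by k: k^(1−α) = s / (n + g + δ).
k^0.54 = 0.32 / (0.005 + 0.015 + 0.092) = 0.32 / 0.112 = 2.8571
k* = 2.8571^(1/0.54) ≈ 6.9873
y* = (k*)^α = 6.9873^0.46 ≈ 2.4456

y* ≈ 2.45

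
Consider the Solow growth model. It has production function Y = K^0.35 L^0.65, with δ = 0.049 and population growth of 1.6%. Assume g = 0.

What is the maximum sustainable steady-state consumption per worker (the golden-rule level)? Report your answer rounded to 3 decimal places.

At the golden rule, f'(k) = n + δ, so α·k^(α−1) = n + δ and k_gold = (α/(n + δ))^(1/(1−α)).
k_gold = (0.35/0.065)^(1/0.65) = 5.3846^1.5385 ≈ 13.3315
c_gold = f(k_gold) − (n + δ)·k_gold = 2.4758 − 0.065×13.3315 ≈ 1.6093

c_gold ≈ 1.609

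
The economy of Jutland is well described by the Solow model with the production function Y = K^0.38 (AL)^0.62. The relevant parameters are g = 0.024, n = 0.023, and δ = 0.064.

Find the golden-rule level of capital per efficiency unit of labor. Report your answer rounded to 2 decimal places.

The golden rule sets f'(k) = n + g + δ, i.e. α·k^(α−1) = n + g + δ.
So k^(1−α) = α / (n + g + δ) = 0.38 / 0.111 = 3.4234.
k_gold = 3.4234^(1/0.62) ≈ 7.2783

k_gold ≈ 7.28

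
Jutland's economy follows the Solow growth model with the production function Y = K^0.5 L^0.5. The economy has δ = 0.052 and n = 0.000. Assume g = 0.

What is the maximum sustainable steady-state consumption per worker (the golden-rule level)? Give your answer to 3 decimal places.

c_gold ≈ 4.808

At the golden rule, f'(k) = n + δ, so α·k^(α−1) = n + δ and k_gold = (α/(n + δ))^(1/(1−α)).
k_gold = (0.5/0.052)^(1/0.5) = 9.6154^2 ≈ 92.4559
c_gold = f(k_gold) − (n + δ)·k_gold = 9.6154 − 0.052×92.4559 ≈ 4.8077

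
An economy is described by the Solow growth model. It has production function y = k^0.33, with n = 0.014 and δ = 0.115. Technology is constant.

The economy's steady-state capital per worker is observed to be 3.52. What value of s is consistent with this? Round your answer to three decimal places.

In steady state, investment equals break-even investment: s·k^α = (n + δ)·k.
So s / (n + δ) = (k*)^(1−α) = 3.52^0.67 = 2.3237.
Therefore s = 2.3237 × (n + δ) = 2.3237 × 0.129 = 0.2998.

s ≈ 0.300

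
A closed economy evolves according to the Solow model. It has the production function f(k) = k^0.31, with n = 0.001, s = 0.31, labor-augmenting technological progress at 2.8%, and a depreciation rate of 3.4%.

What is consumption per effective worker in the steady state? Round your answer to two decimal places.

At the steady state, Δk = 0, so s·k^α = (n + g + δ)·k.
Rearranging, k^(1−α) = s / (n + g + δ).
k^0.69 = 0.31 / (0.001 + 0.028 + 0.034) = 0.31 / 0.063 = 4.9206
k* = 4.9206^(1/0.69) ≈ 10.0676
y* = (k*)^α = 10.0676^0.31 ≈ 2.0460
c* = (1 − s)·y* = (1 − 0.31) × 2.0460 ≈ 1.4117

c* = 1.41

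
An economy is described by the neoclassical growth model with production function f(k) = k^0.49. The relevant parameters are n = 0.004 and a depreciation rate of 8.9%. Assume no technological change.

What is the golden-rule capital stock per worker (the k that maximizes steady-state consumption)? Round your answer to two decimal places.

k_gold ≈ 26.01

The golden rule sets f'(k) = n + δ, i.e. α·k^(α−1) = n + δ.
So k^(1−α) = α / (n + δ) = 0.49 / 0.093 = 5.2688.
k_gold = 5.2688^(1/0.51) ≈ 26.0088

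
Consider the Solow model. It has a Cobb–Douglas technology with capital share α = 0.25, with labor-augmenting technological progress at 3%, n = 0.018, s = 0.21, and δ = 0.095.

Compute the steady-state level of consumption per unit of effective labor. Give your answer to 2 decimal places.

Steady state requires s·f(k) = (n + g + δ)·k, i.e. s·k^α = (n + g + δ)·k.
Rearranging, k^(1−α) = s / (n + g + δ).
k^0.75 = 0.21 / (0.018 + 0.030 + 0.095) = 0.21 / 0.143 = 1.4685
k* = 1.4685^(1/0.75) ≈ 1.6692
y* = (k*)^α = 1.6692^0.25 ≈ 1.1367
c* = (1 − s)·y* = (1 − 0.21) × 1.1367 ≈ 0.8980

c* = 0.90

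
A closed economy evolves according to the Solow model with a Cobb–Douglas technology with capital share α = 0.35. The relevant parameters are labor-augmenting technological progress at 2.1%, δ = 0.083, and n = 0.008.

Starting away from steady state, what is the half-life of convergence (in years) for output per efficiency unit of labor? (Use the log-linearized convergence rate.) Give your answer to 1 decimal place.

t_½ ≈ 9.5 years

Near the steady state the convergence rate is λ = (1 − α)(n + g + δ).
λ = (1 − 0.35) × 0.112 = 0.65 × 0.112 = 0.0728
Half-life = ln 2 / λ = 0.6931 / 0.0728 ≈ 9.52 years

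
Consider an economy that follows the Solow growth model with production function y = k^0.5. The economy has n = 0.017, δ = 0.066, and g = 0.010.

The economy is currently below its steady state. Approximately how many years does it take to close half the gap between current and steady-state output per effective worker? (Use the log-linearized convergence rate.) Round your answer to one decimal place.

t_½ ≈ 14.9 years

Near the steady state the convergence rate is λ = (1 − α)(n + g + δ).
λ = (1 − 0.5) × 0.093 = 0.5 × 0.093 = 0.0465
Half-life = ln 2 / λ = 0.6931 / 0.0465 ≈ 14.91 years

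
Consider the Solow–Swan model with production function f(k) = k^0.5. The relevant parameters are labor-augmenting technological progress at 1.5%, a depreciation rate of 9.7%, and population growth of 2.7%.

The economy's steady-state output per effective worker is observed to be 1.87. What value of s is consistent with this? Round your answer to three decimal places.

In steady state, investment equals break-even investment: s·k^α = (n + g + δ)·k.
Since y* = [s/(n + g + δ)]^(α/(1−α)), we have s/(n + g + δ) = (y*)^((1−α)/α) = 1.87^1 = 1.8700.
Therefore s = 1.8700 × (n + g + δ) = 1.8700 × 0.139 = 0.2599.

s ≈ 0.260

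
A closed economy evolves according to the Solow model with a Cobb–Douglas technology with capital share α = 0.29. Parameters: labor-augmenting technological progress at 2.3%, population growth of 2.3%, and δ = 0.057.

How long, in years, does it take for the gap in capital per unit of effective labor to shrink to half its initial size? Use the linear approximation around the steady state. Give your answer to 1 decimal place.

Near the steady state the convergence rate is λ = (1 − α)(n + g + δ).
λ = (1 − 0.29) × 0.103 = 0.71 × 0.103 = 0.07313
Half-life = ln 2 / λ = 0.6931 / 0.07313 ≈ 9.48 years

about 9.5 years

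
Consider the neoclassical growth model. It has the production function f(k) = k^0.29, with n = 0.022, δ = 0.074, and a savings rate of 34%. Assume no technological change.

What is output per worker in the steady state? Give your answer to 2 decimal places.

Steady state requires s·f(k) = (n + δ)·k, i.e. s·k^α = (n + δ)·k.
Rearranging, k^(1−α) = s / (n + δ).
k^0.71 = 0.34 / (0.022 + 0.074) = 0.34 / 0.096 = 3.5417
k* = 3.5417^(1/0.71) ≈ 5.9366
y* = (k*)^α = 5.9366^0.29 ≈ 1.6762

y* = 1.68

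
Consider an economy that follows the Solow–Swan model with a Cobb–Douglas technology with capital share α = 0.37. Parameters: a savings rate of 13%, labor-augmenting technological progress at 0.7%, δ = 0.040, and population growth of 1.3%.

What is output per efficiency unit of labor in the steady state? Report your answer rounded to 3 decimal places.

y* ≈ 1.575

In steady state, investment equals break-even investment: s·k^α = (n + g + δ)·k.
Rearranging, k^(1−α) = s / (n + g + δ).
k^0.63 = 0.13 / (0.013 + 0.007 + 0.040) = 0.13 / 0.060 = 2.1667
k* = 2.1667^(1/0.63) ≈ 3.4120
y* = (k*)^α = 3.4120^0.37 ≈ 1.5748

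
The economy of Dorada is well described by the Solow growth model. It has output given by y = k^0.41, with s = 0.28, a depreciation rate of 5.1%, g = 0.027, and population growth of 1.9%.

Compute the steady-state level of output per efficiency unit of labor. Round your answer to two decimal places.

y* ≈ 2.09

At the steady state, Δk = 0, so s·k^α = (n + g + δ)·k.
Rearranging, k^(1−α) = s / (n + g + δ).
k^0.59 = 0.28 / (0.019 + 0.027 + 0.051) = 0.28 / 0.097 = 2.8866
k* = 2.8866^(1/0.59) ≈ 6.0300
y* = (k*)^α = 6.0300^0.41 ≈ 2.0890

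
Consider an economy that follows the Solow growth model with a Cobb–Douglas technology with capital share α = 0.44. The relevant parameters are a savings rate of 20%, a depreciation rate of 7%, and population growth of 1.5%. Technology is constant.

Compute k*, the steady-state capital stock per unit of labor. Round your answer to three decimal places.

Steady state requires s·f(k) = (n + δ)·k, i.e. s·k^α = (n + δ)·k.
Dividing both sides by k: k^(1−α) = s / (n + δ).
k^0.56 = 0.20 / (0.015 + 0.070) = 0.20 / 0.085 = 2.3529
k* = 2.3529^(1/0.56) ≈ 4.6087

k* = 4.609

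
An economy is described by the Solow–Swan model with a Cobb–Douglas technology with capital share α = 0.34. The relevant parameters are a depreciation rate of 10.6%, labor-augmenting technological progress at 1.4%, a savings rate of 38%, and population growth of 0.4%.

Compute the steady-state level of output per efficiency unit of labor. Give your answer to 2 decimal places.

At the steady state, Δk = 0, so s·k^α = (n + g + δ)·k.
Rearranging, k^(1−α) = s / (n + g + δ).
k^0.66 = 0.38 / (0.004 + 0.014 + 0.106) = 0.38 / 0.124 = 3.0645
k* = 3.0645^(1/0.66) ≈ 5.4564
y* = (k*)^α = 5.4564^0.34 ≈ 1.7805

y* = 1.78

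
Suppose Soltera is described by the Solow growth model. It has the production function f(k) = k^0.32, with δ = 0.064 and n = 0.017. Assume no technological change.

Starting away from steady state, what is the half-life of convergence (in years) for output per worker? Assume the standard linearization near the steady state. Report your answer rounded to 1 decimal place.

Near the steady state the convergence rate is λ = (1 − α)(n + δ).
λ = (1 − 0.32) × 0.081 = 0.68 × 0.081 = 0.05508
Half-life = ln 2 / λ = 0.6931 / 0.05508 ≈ 12.58 years

about 12.6 years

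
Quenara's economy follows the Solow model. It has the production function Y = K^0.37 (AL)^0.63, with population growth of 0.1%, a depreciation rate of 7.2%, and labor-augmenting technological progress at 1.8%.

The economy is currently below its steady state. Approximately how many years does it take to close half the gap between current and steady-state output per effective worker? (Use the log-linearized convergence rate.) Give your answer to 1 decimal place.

about 12.1 years

Near the steady state the convergence rate is λ = (1 − α)(n + g + δ).
λ = (1 − 0.37) × 0.091 = 0.63 × 0.091 = 0.05733
Half-life = ln 2 / λ = 0.6931 / 0.05733 ≈ 12.09 years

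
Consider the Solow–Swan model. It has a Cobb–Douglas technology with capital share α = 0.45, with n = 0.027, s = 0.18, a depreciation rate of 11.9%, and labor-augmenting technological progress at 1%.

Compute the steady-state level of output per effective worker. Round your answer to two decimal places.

y* ≈ 1.12

At the steady state, Δk = 0, so s·k^α = (n + g + δ)·k.
Rearranging, k^(1−α) = s / (n + g + δ).
k^0.55 = 0.18 / (0.027 + 0.010 + 0.119) = 0.18 / 0.156 = 1.1538
k* = 1.1538^(1/0.55) ≈ 1.2971
y* = (k*)^α = 1.2971^0.45 ≈ 1.1242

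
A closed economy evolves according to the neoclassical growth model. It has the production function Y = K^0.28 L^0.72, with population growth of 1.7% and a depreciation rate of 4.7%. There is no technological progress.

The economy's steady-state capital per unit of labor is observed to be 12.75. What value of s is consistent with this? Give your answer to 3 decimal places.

At the steady state, Δk = 0, so s·k^α = (n + δ)·k.
So s / (n + δ) = (k*)^(1−α) = 12.75^0.72 = 6.2513.
Therefore s = 6.2513 × (n + δ) = 6.2513 × 0.064 = 0.4001.

s ≈ 0.400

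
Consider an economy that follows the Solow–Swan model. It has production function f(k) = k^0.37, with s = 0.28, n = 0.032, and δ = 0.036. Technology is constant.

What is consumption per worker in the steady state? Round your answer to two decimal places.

At the steady state, Δk = 0, so s·k^α = (n + δ)·k.
Rearranging, k^(1−α) = s / (n + δ).
k^0.63 = 0.28 / (0.032 + 0.036) = 0.28 / 0.068 = 4.1176
k* = 4.1176^(1/0.63) ≈ 9.4542
y* = (k*)^α = 9.4542^0.37 ≈ 2.2960
c* = (1 − s)·y* = (1 − 0.28) × 2.2960 ≈ 1.6531

c* ≈ 1.65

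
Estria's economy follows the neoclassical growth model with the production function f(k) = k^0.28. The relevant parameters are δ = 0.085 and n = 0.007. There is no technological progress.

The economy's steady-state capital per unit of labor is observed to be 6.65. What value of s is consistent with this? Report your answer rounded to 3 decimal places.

In steady state, investment equals break-even investment: s·k^α = (n + δ)·k.
So s / (n + δ) = (k*)^(1−α) = 6.65^0.72 = 3.9123.
Therefore s = 3.9123 × (n + δ) = 3.9123 × 0.092 = 0.3599.

s ≈ 0.360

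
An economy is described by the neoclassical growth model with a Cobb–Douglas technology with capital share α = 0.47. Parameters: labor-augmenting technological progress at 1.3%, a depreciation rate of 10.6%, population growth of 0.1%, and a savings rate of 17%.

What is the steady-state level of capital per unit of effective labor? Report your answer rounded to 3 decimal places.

In steady state, investment equals break-even investment: s·k^α = (n + g + δ)·k.
Dividing both sides by k: k^(1−α) = s / (n + g + δ).
k^0.53 = 0.17 / (0.001 + 0.013 + 0.106) = 0.17 / 0.120 = 1.4167
k* = 1.4167^(1/0.53) ≈ 1.9294

k* = 1.929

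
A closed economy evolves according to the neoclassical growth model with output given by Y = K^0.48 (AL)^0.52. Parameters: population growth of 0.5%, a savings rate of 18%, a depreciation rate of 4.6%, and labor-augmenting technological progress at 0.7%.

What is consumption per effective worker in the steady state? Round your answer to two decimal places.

In steady state, investment equals break-even investment: s·k^α = (n + g + δ)·k.
Rearranging, k^(1−α) = s / (n + g + δ).
k^0.52 = 0.18 / (0.005 + 0.007 + 0.046) = 0.18 / 0.058 = 3.1034
k* = 3.1034^(1/0.52) ≈ 8.8276
y* = (k*)^α = 8.8276^0.48 ≈ 2.8445
c* = (1 − s)·y* = (1 − 0.18) × 2.8445 ≈ 2.3325

c* = 2.33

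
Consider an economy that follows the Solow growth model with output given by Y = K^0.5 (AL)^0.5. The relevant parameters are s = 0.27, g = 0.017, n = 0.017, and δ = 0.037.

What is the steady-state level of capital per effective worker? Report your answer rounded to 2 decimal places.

In steady state, investment equals break-even investment: s·k^α = (n + g + δ)·k.
Rearranging, k^(1−α) = s / (n + g + δ).
k^0.5 = 0.27 / (0.017 + 0.017 + 0.037) = 0.27 / 0.071 = 3.8028
k* = 3.8028^(1/0.5) ≈ 14.4613

k* = 14.46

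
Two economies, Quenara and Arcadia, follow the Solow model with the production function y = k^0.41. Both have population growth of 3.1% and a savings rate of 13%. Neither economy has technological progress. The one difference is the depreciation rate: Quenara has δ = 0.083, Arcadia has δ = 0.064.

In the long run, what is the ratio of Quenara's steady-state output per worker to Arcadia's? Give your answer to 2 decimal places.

ratio ≈ 0.88

Steady-state y* = [s/(n + δ)]^(α/(1−α)), so the ratio is [ (s_Q/(n + δ)_Q) / (s_A/(n + δ)_A) ]^0.6949.
s_Q/(n + δ)_Q = 0.13/0.114 = 1.1404; s_A/(n + δ)_A = 0.13/0.095 = 1.3684.
Ratio = (1.1404/1.3684)^0.6949 = 0.8334^0.6949 ≈ 0.8811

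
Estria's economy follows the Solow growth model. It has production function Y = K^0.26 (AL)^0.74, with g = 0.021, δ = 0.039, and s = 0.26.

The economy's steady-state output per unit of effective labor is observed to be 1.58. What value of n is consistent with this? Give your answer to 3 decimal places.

In steady state, investment equals break-even investment: s·k^α = (n + g + δ)·k.
Since y* = [s/(n + g + δ)]^(α/(1−α)), we have s/(n + g + δ) = (y*)^((1−α)/α) = 1.58^2.8462 = 3.6764.
Therefore n + g + δ = s / 3.6764 = 0.26 / 3.6764 = 0.0707, so n = 0.0707 − 0.060 = 0.0107.

n ≈ 0.011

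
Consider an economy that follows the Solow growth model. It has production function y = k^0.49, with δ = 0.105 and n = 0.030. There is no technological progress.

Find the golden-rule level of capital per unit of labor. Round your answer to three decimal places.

The golden rule sets f'(k) = n + δ, i.e. α·k^(α−1) = n + δ.
So k^(1−α) = α / (n + δ) = 0.49 / 0.135 = 3.6296.
k_gold = 3.6296^(1/0.51) ≈ 12.5246

k_gold ≈ 12.525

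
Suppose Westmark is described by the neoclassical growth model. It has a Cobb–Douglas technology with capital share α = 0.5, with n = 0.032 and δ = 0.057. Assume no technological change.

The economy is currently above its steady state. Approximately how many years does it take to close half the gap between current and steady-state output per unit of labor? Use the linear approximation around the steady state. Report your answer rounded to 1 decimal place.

about 15.6 years

Near the steady state the convergence rate is λ = (1 − α)(n + δ).
λ = (1 − 0.5) × 0.089 = 0.5 × 0.089 = 0.0445
Half-life = ln 2 / λ = 0.6931 / 0.0445 ≈ 15.58 years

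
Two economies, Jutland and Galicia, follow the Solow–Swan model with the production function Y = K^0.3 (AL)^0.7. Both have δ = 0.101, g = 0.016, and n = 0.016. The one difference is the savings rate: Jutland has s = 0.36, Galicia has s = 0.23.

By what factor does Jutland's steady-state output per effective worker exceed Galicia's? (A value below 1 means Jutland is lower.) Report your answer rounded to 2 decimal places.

Steady-state y* = [s/(n + g + δ)]^(α/(1−α)), so the ratio is [ (s_J/(n + g + δ)_J) / (s_G/(n + g + δ)_G) ]^0.4286.
s_J/(n + g + δ)_J = 0.36/0.133 = 2.7068; s_G/(n + g + δ)_G = 0.23/0.133 = 1.7293.
Ratio = (2.7068/1.7293)^0.4286 = 1.5653^0.4286 ≈ 1.2117

ratio ≈ 1.21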